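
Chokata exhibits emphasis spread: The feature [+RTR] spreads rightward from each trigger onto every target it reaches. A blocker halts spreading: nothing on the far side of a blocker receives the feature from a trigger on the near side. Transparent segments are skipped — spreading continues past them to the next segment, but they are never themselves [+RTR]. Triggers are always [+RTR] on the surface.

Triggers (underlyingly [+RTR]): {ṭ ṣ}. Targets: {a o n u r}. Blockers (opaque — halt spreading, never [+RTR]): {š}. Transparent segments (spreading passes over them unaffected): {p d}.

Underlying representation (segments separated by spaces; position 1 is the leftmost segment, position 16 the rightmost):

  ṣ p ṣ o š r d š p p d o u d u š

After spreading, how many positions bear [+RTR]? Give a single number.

3

From /ṣ/ at 1 rightward: 2 /p/ transparent; 3 /ṣ/ is itself a trigger — this domain ends here.
From /ṣ/ at 3 rightward: 4 /o/ → [+RTR]; 5 /š/ blocks.
Targets with no active source: positions 6 12 13 15 stay [-emphatic].
[+RTR] positions on the surface: 1 3 4.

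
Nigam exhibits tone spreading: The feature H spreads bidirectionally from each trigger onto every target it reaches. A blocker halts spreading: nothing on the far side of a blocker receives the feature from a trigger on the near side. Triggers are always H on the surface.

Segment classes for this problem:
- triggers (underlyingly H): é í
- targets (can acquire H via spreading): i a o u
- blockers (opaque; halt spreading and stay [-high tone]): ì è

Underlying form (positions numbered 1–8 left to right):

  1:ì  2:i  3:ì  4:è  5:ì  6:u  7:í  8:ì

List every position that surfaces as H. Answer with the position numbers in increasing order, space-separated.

From /í/ at 7 rightward: 8 /ì/ blocks.
From /í/ at 7 leftward: 6 /u/ → H; 5 /ì/ blocks.
Target with no active source: position 2 stays [-high tone].

6 7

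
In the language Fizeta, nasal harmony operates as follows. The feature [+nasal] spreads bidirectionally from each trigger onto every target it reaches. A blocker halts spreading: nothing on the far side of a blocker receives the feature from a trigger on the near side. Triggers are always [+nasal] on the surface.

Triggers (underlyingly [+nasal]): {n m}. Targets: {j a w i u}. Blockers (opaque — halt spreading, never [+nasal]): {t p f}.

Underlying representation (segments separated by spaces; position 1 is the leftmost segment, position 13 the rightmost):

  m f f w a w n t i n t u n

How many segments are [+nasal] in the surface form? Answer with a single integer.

From /m/ at 1 rightward: 2 /f/ blocks.
From /m/ at 1 leftward: word edge.
From /n/ at 7 rightward: 8 /t/ blocks.
From /n/ at 7 leftward: 6 /w/ → [+nasal]; 5 /a/ → [+nasal]; 4 /w/ → [+nasal]; 3 /f/ blocks.
From /n/ at 10 rightward: 11 /t/ blocks.
From /n/ at 10 leftward: 9 /i/ → [+nasal]; 8 /t/ blocks.
From /n/ at 13 rightward: word edge.
From /n/ at 13 leftward: 12 /u/ → [+nasal]; 11 /t/ blocks.
[+nasal] positions on the surface: 1 4 5 6 7 9 10 12 13.

9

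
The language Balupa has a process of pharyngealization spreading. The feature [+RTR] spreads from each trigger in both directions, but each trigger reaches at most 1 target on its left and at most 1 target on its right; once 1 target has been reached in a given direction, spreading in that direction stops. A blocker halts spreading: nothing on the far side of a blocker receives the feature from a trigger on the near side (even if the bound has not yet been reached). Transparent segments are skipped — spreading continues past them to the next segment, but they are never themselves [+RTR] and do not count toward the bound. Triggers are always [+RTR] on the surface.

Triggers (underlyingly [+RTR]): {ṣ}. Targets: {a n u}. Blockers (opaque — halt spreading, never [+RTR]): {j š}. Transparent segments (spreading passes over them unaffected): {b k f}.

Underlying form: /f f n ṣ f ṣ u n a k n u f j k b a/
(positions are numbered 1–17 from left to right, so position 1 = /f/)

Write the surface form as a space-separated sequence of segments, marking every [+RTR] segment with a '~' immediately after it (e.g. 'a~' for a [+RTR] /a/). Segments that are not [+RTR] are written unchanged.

From /ṣ/ at 4 rightward: 5 /f/ transparent; 6 /ṣ/ is itself a trigger — this domain ends here.
From /ṣ/ at 4 leftward: 3 /n/ → [+RTR]; bound reached.
From /ṣ/ at 6 rightward: 7 /u/ → [+RTR]; bound reached.
From /ṣ/ at 6 leftward: 5 /f/ transparent; 4 /ṣ/ is itself a trigger — this domain ends here.
Targets with no active source: positions 8 9 11 12 17 stay [-emphatic].
[+RTR] positions on the surface: 3 4 6 7.

f f n~ ṣ~ f ṣ~ u~ n a k n u f j k b a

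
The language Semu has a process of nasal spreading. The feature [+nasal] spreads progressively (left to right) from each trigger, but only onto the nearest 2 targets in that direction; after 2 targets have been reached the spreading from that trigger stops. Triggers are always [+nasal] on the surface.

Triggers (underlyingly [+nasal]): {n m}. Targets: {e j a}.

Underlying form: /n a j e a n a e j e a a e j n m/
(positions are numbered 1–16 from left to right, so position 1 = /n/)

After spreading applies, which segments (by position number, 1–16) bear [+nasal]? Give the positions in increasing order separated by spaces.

1 2 3 6 7 8 15 16

From /n/ at 1 rightward: 2 /a/ → [+nasal]; 3 /j/ → [+nasal]; bound reached.
From /n/ at 6 rightward: 7 /a/ → [+nasal]; 8 /e/ → [+nasal]; bound reached.
From /n/ at 15 rightward: 16 /m/ is itself a trigger — this domain ends here.
From /m/ at 16 rightward: word edge.
Targets with no active source: positions 4 5 9 10 11 12 13 14 stay [-nasal].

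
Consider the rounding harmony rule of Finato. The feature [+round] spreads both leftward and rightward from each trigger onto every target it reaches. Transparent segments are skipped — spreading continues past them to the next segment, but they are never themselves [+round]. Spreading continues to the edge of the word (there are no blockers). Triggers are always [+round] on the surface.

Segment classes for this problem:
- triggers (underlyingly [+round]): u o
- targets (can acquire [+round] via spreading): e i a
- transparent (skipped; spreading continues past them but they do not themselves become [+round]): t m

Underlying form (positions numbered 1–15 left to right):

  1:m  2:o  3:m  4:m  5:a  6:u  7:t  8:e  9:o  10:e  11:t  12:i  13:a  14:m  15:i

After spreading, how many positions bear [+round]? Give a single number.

From /o/ at 2 rightward: 3 /m/ transparent; 4 /m/ transparent; 5 /a/ → [+round]; 6 /u/ is itself a trigger — this domain ends here.
From /o/ at 2 leftward: 1 /m/ transparent; word edge.
From /u/ at 6 rightward: 7 /t/ transparent; 8 /e/ → [+round]; 9 /o/ is itself a trigger — this domain ends here.
From /u/ at 6 leftward: 5 /a/ → [+round]; 4 /m/ transparent; 3 /m/ transparent; 2 /o/ is itself a trigger — this domain ends here.
From /o/ at 9 rightward: 10 /e/ → [+round]; 11 /t/ transparent; 12 /i/ → [+round]; 13 /a/ → [+round]; 14 /m/ transparent; 15 /i/ → [+round]; word edge.
From /o/ at 9 leftward: 8 /e/ → [+round]; 7 /t/ transparent; 6 /u/ is itself a trigger — this domain ends here.
[+round] positions on the surface: 2 5 6 8 9 10 12 13 15.

9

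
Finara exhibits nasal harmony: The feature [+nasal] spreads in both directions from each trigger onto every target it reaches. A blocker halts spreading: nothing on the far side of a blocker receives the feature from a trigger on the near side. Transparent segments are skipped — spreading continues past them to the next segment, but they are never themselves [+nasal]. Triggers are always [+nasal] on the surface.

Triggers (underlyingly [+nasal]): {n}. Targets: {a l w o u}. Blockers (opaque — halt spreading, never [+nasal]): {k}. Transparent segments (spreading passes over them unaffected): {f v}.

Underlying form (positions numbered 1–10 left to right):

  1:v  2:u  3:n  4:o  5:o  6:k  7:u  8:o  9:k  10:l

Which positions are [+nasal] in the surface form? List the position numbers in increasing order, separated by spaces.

From /n/ at 3 rightward: 4 /o/ → [+nasal]; 5 /o/ → [+nasal]; 6 /k/ blocks.
From /n/ at 3 leftward: 2 /u/ → [+nasal]; 1 /v/ transparent; word edge.
Targets with no active source: positions 7 8 10 stay [-nasal].

2 3 4 5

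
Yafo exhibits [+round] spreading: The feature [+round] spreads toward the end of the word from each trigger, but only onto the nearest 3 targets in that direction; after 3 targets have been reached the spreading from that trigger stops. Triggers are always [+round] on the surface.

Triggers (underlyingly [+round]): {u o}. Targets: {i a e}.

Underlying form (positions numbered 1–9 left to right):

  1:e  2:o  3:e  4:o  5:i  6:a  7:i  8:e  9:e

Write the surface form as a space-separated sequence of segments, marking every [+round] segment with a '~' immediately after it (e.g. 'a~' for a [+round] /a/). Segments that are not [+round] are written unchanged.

From /o/ at 2 rightward: 3 /e/ → [+round]; 4 /o/ is itself a trigger — this domain ends here.
From /o/ at 4 rightward: 5 /i/ → [+round]; 6 /a/ → [+round]; 7 /i/ → [+round]; bound reached.
Targets with no active source: positions 1 8 9 stay [-round].
[+round] positions on the surface: 2 3 4 5 6 7.

e o~ e~ o~ i~ a~ i~ e e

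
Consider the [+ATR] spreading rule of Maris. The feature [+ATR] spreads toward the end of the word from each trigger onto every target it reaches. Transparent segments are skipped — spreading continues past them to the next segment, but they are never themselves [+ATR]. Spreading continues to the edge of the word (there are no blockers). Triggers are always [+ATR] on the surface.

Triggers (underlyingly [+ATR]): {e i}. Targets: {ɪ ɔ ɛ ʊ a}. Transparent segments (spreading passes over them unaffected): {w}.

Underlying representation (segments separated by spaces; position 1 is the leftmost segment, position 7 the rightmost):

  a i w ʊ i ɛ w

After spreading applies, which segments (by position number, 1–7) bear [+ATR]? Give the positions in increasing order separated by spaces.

From /i/ at 2 rightward: 3 /w/ transparent; 4 /ʊ/ → [+ATR]; 5 /i/ is itself a trigger — this domain ends here.
From /i/ at 5 rightward: 6 /ɛ/ → [+ATR]; 7 /w/ transparent; word edge.
Target with no active source: position 1 stays [-ATR].

2 4 5 6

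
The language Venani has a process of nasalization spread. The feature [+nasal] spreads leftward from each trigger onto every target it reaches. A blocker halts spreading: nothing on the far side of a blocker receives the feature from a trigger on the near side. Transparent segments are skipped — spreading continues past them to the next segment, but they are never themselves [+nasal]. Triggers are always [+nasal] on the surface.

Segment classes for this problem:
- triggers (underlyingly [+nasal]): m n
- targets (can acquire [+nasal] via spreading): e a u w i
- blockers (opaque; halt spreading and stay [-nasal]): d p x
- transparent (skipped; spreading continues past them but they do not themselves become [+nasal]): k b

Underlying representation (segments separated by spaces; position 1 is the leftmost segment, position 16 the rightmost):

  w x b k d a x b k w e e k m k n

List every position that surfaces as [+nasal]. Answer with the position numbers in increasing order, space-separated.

From /m/ at 14 leftward: 13 /k/ transparent; 12 /e/ → [+nasal]; 11 /e/ → [+nasal]; 10 /w/ → [+nasal]; 9 /k/ transparent; 8 /b/ transparent; 7 /x/ blocks.
From /n/ at 16 leftward: 15 /k/ transparent; 14 /m/ is itself a trigger — this domain ends here.
Targets with no active source: positions 1 6 stay [-nasal].

10 11 12 14 16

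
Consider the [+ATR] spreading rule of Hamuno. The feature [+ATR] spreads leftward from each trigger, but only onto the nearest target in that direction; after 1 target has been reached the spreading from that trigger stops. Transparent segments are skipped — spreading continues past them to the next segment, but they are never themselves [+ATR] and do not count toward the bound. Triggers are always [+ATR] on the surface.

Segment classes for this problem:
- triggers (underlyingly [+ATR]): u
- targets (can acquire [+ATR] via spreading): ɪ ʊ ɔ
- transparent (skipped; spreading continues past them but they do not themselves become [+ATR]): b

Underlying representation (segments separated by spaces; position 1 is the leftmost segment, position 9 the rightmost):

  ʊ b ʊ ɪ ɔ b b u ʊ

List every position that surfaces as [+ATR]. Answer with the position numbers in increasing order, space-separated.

From /u/ at 8 leftward: 7 /b/ transparent; 6 /b/ transparent; 5 /ɔ/ → [+ATR]; bound reached.
Targets with no active source: positions 1 3 4 9 stay [-ATR].

5 8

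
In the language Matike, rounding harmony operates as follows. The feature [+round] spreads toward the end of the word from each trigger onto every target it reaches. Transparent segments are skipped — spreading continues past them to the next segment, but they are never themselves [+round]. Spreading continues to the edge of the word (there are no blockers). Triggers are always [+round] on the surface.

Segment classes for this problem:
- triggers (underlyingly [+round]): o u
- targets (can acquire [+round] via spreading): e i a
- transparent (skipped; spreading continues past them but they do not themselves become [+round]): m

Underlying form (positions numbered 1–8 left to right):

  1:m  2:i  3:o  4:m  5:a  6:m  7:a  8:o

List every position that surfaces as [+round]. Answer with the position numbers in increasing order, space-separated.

3 5 7 8

From /o/ at 3 rightward: 4 /m/ transparent; 5 /a/ → [+round]; 6 /m/ transparent; 7 /a/ → [+round]; 8 /o/ is itself a trigger — this domain ends here.
From /o/ at 8 rightward: word edge.
Target with no active source: position 2 stays [-round].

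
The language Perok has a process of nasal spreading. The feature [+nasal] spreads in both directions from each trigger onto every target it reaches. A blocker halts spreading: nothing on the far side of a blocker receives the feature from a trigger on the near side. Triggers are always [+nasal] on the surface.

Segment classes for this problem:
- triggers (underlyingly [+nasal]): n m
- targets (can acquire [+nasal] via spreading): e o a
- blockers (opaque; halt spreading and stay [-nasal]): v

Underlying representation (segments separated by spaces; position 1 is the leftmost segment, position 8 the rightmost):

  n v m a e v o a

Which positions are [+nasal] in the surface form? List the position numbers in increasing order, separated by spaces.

From /n/ at 1 rightward: 2 /v/ blocks.
From /n/ at 1 leftward: word edge.
From /m/ at 3 rightward: 4 /a/ → [+nasal]; 5 /e/ → [+nasal]; 6 /v/ blocks.
From /m/ at 3 leftward: 2 /v/ blocks.
Targets with no active source: positions 7 8 stay [-nasal].

1 3 4 5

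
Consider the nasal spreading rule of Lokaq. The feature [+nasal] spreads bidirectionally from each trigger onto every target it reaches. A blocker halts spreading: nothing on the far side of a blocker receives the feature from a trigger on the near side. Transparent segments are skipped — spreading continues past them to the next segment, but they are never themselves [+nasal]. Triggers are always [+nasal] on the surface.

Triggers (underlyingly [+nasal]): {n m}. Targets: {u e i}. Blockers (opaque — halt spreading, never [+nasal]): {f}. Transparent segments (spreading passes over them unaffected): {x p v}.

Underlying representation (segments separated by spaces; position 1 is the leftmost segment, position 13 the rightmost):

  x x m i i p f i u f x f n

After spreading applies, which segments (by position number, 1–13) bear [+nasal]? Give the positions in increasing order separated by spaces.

3 4 5 13

From /m/ at 3 rightward: 4 /i/ → [+nasal]; 5 /i/ → [+nasal]; 6 /p/ transparent; 7 /f/ blocks.
From /m/ at 3 leftward: 2 /x/ transparent; 1 /x/ transparent; word edge.
From /n/ at 13 rightward: word edge.
From /n/ at 13 leftward: 12 /f/ blocks.
Targets with no active source: positions 8 9 stay [-nasal].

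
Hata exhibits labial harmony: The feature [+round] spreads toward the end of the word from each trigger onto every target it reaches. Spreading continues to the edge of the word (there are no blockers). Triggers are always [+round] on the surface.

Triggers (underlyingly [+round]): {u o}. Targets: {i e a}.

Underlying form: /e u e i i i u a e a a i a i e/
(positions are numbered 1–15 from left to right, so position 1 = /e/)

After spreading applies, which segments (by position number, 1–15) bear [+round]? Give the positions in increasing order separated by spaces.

2 3 4 5 6 7 8 9 10 11 12 13 14 15

From /u/ at 2 rightward: 3 /e/ → [+round]; 4 /i/ → [+round]; 5 /i/ → [+round]; 6 /i/ → [+round]; 7 /u/ is itself a trigger — this domain ends here.
From /u/ at 7 rightward: 8 /a/ → [+round]; 9 /e/ → [+round]; 10 /a/ → [+round]; 11 /a/ → [+round]; 12 /i/ → [+round]; 13 /a/ → [+round]; 14 /i/ → [+round]; 15 /e/ → [+round]; word edge.
Target with no active source: position 1 stays [-round].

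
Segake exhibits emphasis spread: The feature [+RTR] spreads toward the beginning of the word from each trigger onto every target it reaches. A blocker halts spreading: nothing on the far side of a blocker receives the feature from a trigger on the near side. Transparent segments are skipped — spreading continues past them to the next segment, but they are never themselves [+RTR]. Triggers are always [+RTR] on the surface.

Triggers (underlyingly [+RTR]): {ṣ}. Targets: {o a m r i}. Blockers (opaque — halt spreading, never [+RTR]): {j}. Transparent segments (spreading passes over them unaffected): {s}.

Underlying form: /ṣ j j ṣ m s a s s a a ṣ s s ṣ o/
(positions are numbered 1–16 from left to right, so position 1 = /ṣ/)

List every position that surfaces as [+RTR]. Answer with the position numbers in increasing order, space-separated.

From /ṣ/ at 1 leftward: word edge.
From /ṣ/ at 4 leftward: 3 /j/ blocks.
From /ṣ/ at 12 leftward: 11 /a/ → [+RTR]; 10 /a/ → [+RTR]; 9 /s/ transparent; 8 /s/ transparent; 7 /a/ → [+RTR]; 6 /s/ transparent; 5 /m/ → [+RTR]; 4 /ṣ/ is itself a trigger — this domain ends here.
From /ṣ/ at 15 leftward: 14 /s/ transparent; 13 /s/ transparent; 12 /ṣ/ is itself a trigger — this domain ends here.
Target with no active source: position 16 stays [-emphatic].

1 4 5 7 10 11 12 15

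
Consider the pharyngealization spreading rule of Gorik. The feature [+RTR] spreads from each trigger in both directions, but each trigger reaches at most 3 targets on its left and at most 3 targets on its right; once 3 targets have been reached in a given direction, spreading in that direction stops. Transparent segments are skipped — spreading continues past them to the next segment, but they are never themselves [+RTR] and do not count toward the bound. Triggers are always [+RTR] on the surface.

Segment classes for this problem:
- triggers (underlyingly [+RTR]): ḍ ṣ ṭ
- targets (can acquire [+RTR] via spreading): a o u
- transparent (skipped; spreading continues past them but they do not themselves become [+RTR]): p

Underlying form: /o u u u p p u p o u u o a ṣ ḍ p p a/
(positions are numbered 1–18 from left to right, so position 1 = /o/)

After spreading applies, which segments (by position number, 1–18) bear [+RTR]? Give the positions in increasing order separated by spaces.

From /ṣ/ at 14 rightward: 15 /ḍ/ is itself a trigger — this domain ends here.
From /ṣ/ at 14 leftward: 13 /a/ → [+RTR]; 12 /o/ → [+RTR]; 11 /u/ → [+RTR]; bound reached.
From /ḍ/ at 15 rightward: 16 /p/ transparent; 17 /p/ transparent; 18 /a/ → [+RTR]; word edge.
From /ḍ/ at 15 leftward: 14 /ṣ/ is itself a trigger — this domain ends here.
Targets with no active source: positions 1 2 3 4 7 9 10 stay [-emphatic].

11 12 13 14 15 18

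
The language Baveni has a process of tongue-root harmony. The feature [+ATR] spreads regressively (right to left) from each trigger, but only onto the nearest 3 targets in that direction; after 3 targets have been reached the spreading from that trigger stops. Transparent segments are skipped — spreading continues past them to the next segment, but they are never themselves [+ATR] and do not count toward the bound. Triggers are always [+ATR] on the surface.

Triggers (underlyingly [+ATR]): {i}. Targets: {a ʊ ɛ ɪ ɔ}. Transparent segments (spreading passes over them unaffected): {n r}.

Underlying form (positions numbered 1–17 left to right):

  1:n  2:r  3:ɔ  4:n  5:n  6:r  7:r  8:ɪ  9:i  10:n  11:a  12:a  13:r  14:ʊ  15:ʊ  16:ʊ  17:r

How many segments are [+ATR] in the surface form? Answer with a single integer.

3

From /i/ at 9 leftward: 8 /ɪ/ → [+ATR]; 7 /r/ transparent; 6 /r/ transparent; 5 /n/ transparent; 4 /n/ transparent; 3 /ɔ/ → [+ATR]; 2 /r/ transparent; 1 /n/ transparent; word edge.
Targets with no active source: positions 11 12 14 15 16 stay [-ATR].
[+ATR] positions on the surface: 3 8 9.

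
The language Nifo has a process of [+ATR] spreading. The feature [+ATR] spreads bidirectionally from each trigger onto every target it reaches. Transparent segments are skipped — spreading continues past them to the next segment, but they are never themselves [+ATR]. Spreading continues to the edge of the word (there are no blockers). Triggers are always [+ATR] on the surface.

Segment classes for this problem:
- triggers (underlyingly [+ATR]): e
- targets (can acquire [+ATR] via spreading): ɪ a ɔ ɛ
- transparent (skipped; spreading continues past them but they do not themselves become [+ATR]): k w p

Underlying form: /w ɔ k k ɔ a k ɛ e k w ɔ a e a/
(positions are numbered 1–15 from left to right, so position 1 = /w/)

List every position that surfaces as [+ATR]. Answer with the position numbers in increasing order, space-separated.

From /e/ at 9 rightward: 10 /k/ transparent; 11 /w/ transparent; 12 /ɔ/ → [+ATR]; 13 /a/ → [+ATR]; 14 /e/ is itself a trigger — this domain ends here.
From /e/ at 9 leftward: 8 /ɛ/ → [+ATR]; 7 /k/ transparent; 6 /a/ → [+ATR]; 5 /ɔ/ → [+ATR]; 4 /k/ transparent; 3 /k/ transparent; 2 /ɔ/ → [+ATR]; 1 /w/ transparent; word edge.
From /e/ at 14 rightward: 15 /a/ → [+ATR]; word edge.
From /e/ at 14 leftward: 13 /a/ → [+ATR]; 12 /ɔ/ → [+ATR]; 11 /w/ transparent; 10 /k/ transparent; 9 /e/ is itself a trigger — this domain ends here.

2 5 6 8 9 12 13 14 15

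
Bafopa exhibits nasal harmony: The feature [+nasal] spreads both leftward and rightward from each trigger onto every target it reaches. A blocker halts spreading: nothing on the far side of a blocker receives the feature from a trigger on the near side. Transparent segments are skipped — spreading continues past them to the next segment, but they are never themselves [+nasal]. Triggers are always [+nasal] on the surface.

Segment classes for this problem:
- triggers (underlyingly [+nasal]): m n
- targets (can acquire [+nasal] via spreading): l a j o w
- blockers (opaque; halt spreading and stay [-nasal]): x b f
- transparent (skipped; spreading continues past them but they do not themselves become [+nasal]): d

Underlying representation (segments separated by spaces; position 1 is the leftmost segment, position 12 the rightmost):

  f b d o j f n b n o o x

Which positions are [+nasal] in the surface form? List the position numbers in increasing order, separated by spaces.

7 9 10 11

From /n/ at 7 rightward: 8 /b/ blocks.
From /n/ at 7 leftward: 6 /f/ blocks.
From /n/ at 9 rightward: 10 /o/ → [+nasal]; 11 /o/ → [+nasal]; 12 /x/ blocks.
From /n/ at 9 leftward: 8 /b/ blocks.
Targets with no active source: positions 4 5 stay [-nasal].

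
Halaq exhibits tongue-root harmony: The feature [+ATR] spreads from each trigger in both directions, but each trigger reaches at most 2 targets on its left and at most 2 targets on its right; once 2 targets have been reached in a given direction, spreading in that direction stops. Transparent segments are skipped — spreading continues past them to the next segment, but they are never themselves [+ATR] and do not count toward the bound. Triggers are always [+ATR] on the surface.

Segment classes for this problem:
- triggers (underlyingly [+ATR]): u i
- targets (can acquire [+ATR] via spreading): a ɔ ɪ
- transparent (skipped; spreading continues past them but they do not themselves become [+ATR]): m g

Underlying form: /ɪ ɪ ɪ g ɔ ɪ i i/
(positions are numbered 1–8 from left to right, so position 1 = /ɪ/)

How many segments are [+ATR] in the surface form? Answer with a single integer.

4

From /i/ at 7 rightward: 8 /i/ is itself a trigger — this domain ends here.
From /i/ at 7 leftward: 6 /ɪ/ → [+ATR]; 5 /ɔ/ → [+ATR]; bound reached.
From /i/ at 8 rightward: word edge.
From /i/ at 8 leftward: 7 /i/ is itself a trigger — this domain ends here.
Targets with no active source: positions 1 2 3 stay [-ATR].
[+ATR] positions on the surface: 5 6 7 8.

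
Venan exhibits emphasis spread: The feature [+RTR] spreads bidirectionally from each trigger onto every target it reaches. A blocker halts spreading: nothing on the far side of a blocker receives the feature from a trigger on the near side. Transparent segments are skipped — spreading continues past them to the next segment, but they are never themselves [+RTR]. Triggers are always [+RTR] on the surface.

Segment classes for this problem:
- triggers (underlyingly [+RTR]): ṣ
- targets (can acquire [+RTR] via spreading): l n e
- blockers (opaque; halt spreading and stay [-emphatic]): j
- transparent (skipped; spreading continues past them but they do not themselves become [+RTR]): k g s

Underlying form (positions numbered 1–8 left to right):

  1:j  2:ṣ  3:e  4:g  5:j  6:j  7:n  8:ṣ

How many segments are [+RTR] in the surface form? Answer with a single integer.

4

From /ṣ/ at 2 rightward: 3 /e/ → [+RTR]; 4 /g/ transparent; 5 /j/ blocks.
From /ṣ/ at 2 leftward: 1 /j/ blocks.
From /ṣ/ at 8 rightward: word edge.
From /ṣ/ at 8 leftward: 7 /n/ → [+RTR]; 6 /j/ blocks.
[+RTR] positions on the surface: 2 3 7 8.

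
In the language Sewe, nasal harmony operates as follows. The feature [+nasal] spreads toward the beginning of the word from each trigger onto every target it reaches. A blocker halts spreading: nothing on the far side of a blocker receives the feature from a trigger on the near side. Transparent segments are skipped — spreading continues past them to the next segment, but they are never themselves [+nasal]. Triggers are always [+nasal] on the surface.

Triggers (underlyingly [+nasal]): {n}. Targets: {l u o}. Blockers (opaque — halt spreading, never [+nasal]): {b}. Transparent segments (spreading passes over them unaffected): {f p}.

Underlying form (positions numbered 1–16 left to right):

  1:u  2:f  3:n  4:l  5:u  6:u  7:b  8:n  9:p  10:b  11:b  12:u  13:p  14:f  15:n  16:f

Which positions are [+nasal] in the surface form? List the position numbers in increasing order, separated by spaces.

From /n/ at 3 leftward: 2 /f/ transparent; 1 /u/ → [+nasal]; word edge.
From /n/ at 8 leftward: 7 /b/ blocks.
From /n/ at 15 leftward: 14 /f/ transparent; 13 /p/ transparent; 12 /u/ → [+nasal]; 11 /b/ blocks.
Targets with no active source: positions 4 5 6 stay [-nasal].

1 3 8 12 15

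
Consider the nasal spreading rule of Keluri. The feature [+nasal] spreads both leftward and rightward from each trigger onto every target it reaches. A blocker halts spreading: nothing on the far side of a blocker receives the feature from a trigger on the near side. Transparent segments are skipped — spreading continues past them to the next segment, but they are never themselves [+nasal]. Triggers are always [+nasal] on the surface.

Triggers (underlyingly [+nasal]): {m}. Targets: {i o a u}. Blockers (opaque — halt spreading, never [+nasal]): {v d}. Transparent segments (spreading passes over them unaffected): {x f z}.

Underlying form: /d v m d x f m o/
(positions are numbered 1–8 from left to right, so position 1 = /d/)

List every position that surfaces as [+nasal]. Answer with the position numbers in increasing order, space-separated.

3 7 8

From /m/ at 3 rightward: 4 /d/ blocks.
From /m/ at 3 leftward: 2 /v/ blocks.
From /m/ at 7 rightward: 8 /o/ → [+nasal]; word edge.
From /m/ at 7 leftward: 6 /f/ transparent; 5 /x/ transparent; 4 /d/ blocks.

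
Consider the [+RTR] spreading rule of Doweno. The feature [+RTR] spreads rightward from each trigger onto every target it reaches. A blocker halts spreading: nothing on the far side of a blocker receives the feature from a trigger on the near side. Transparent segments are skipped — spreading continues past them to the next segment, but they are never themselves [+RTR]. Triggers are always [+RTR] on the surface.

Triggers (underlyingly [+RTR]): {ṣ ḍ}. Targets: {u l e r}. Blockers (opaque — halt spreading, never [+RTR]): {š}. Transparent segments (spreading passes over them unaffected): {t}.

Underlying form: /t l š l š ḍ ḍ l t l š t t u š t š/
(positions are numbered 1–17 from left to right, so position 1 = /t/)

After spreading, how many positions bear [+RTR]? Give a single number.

4

From /ḍ/ at 6 rightward: 7 /ḍ/ is itself a trigger — this domain ends here.
From /ḍ/ at 7 rightward: 8 /l/ → [+RTR]; 9 /t/ transparent; 10 /l/ → [+RTR]; 11 /š/ blocks.
Targets with no active source: positions 2 4 14 stay [-emphatic].
[+RTR] positions on the surface: 6 7 8 10.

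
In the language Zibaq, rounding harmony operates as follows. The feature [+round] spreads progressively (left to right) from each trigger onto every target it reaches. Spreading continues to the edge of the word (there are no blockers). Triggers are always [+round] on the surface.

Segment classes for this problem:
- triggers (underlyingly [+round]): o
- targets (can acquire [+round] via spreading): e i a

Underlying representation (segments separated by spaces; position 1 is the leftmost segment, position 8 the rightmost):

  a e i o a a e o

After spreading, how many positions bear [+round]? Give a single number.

From /o/ at 4 rightward: 5 /a/ → [+round]; 6 /a/ → [+round]; 7 /e/ → [+round]; 8 /o/ is itself a trigger — this domain ends here.
From /o/ at 8 rightward: word edge.
Targets with no active source: positions 1 2 3 stay [-round].
[+round] positions on the surface: 4 5 6 7 8.

5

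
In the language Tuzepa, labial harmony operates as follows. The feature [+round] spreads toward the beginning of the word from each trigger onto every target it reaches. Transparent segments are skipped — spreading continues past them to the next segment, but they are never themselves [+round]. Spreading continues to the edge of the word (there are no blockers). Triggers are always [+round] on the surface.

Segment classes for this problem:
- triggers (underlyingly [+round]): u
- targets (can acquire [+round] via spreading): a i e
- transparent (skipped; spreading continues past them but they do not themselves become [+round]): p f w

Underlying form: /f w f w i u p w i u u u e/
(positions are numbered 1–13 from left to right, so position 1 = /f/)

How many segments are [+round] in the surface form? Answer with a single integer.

From /u/ at 6 leftward: 5 /i/ → [+round]; 4 /w/ transparent; 3 /f/ transparent; 2 /w/ transparent; 1 /f/ transparent; word edge.
From /u/ at 10 leftward: 9 /i/ → [+round]; 8 /w/ transparent; 7 /p/ transparent; 6 /u/ is itself a trigger — this domain ends here.
From /u/ at 11 leftward: 10 /u/ is itself a trigger — this domain ends here.
From /u/ at 12 leftward: 11 /u/ is itself a trigger — this domain ends here.
Target with no active source: position 13 stays [-round].
[+round] positions on the surface: 5 6 9 10 11 12.

6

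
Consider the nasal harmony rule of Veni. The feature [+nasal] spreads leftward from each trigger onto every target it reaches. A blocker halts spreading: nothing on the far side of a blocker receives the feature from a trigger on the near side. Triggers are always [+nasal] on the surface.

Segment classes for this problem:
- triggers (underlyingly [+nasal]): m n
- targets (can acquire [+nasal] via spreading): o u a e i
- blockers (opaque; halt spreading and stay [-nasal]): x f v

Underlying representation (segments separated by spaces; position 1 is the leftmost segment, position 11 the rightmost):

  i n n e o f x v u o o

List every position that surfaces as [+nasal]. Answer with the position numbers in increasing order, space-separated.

1 2 3

From /n/ at 2 leftward: 1 /i/ → [+nasal]; word edge.
From /n/ at 3 leftward: 2 /n/ is itself a trigger — this domain ends here.
Targets with no active source: positions 4 5 9 10 11 stay [-nasal].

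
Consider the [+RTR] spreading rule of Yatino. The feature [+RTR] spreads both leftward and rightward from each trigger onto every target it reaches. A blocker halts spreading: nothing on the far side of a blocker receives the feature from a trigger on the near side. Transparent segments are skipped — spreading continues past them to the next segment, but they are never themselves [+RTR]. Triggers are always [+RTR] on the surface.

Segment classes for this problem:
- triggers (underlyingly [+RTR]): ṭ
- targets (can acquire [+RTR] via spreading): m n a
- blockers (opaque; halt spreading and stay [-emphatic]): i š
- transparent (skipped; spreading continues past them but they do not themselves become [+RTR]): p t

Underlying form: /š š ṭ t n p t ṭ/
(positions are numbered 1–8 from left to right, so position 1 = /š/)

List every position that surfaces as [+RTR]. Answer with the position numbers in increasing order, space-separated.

From /ṭ/ at 3 rightward: 4 /t/ transparent; 5 /n/ → [+RTR]; 6 /p/ transparent; 7 /t/ transparent; 8 /ṭ/ is itself a trigger — this domain ends here.
From /ṭ/ at 3 leftward: 2 /š/ blocks.
From /ṭ/ at 8 rightward: word edge.
From /ṭ/ at 8 leftward: 7 /t/ transparent; 6 /p/ transparent; 5 /n/ → [+RTR]; 4 /t/ transparent; 3 /ṭ/ is itself a trigger — this domain ends here.

3 5 8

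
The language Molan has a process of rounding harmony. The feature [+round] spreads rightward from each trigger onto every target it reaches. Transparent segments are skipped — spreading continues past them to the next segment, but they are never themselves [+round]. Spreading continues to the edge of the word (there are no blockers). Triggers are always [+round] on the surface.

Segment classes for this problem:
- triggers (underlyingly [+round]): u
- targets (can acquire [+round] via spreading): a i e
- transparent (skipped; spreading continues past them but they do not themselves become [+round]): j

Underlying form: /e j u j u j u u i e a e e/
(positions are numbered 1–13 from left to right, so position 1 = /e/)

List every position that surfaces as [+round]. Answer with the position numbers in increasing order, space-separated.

From /u/ at 3 rightward: 4 /j/ transparent; 5 /u/ is itself a trigger — this domain ends here.
From /u/ at 5 rightward: 6 /j/ transparent; 7 /u/ is itself a trigger — this domain ends here.
From /u/ at 7 rightward: 8 /u/ is itself a trigger — this domain ends here.
From /u/ at 8 rightward: 9 /i/ → [+round]; 10 /e/ → [+round]; 11 /a/ → [+round]; 12 /e/ → [+round]; 13 /e/ → [+round]; word edge.
Target with no active source: position 1 stays [-round].

3 5 7 8 9 10 11 12 13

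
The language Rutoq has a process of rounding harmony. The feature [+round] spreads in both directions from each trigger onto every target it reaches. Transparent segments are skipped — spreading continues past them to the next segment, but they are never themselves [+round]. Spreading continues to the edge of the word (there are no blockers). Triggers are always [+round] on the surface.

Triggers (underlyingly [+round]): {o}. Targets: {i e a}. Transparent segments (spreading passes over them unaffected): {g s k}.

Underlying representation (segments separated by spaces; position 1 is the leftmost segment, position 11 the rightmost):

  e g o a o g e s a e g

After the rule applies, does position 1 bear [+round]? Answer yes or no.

yes

From /o/ at 3 rightward: 4 /a/ → [+round]; 5 /o/ is itself a trigger — this domain ends here.
From /o/ at 3 leftward: 2 /g/ transparent; 1 /e/ → [+round]; word edge.
From /o/ at 5 rightward: 6 /g/ transparent; 7 /e/ → [+round]; 8 /s/ transparent; 9 /a/ → [+round]; 10 /e/ → [+round]; 11 /g/ transparent; word edge.
From /o/ at 5 leftward: 4 /a/ → [+round]; 3 /o/ is itself a trigger — this domain ends here.
[+round] positions on the surface: 1 3 4 5 7 9 10.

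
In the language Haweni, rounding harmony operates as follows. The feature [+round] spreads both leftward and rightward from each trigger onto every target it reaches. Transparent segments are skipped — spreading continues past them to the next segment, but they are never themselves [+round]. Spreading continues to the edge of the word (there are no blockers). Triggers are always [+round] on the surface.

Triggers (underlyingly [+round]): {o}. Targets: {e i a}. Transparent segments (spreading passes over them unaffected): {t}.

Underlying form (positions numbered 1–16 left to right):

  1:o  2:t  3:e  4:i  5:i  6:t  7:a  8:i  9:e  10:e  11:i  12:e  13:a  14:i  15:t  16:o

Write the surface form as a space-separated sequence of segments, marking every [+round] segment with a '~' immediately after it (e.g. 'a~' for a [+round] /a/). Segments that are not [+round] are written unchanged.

From /o/ at 1 rightward: 2 /t/ transparent; 3 /e/ → [+round]; 4 /i/ → [+round]; 5 /i/ → [+round]; 6 /t/ transparent; 7 /a/ → [+round]; 8 /i/ → [+round]; 9 /e/ → [+round]; 10 /e/ → [+round]; 11 /i/ → [+round]; 12 /e/ → [+round]; 13 /a/ → [+round]; 14 /i/ → [+round]; 15 /t/ transparent; 16 /o/ is itself a trigger — this domain ends here.
From /o/ at 1 leftward: word edge.
From /o/ at 16 rightward: word edge.
From /o/ at 16 leftward: 15 /t/ transparent; 14 /i/ → [+round]; 13 /a/ → [+round]; 12 /e/ → [+round]; 11 /i/ → [+round]; 10 /e/ → [+round]; 9 /e/ → [+round]; 8 /i/ → [+round]; 7 /a/ → [+round]; 6 /t/ transparent; 5 /i/ → [+round]; 4 /i/ → [+round]; 3 /e/ → [+round]; 2 /t/ transparent; 1 /o/ is itself a trigger — this domain ends here.
[+round] positions on the surface: 1 3 4 5 7 8 9 10 11 12 13 14 16.

o~ t e~ i~ i~ t a~ i~ e~ e~ i~ e~ a~ i~ t o~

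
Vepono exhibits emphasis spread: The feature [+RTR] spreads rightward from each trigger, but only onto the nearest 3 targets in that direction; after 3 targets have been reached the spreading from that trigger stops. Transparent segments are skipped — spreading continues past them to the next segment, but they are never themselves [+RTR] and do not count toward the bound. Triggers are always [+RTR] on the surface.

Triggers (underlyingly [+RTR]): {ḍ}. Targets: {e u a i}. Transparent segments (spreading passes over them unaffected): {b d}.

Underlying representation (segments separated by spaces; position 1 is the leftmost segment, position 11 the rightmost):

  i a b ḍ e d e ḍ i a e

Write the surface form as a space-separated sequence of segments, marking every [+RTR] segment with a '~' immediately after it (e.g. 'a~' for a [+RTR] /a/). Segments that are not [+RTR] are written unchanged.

From /ḍ/ at 4 rightward: 5 /e/ → [+RTR]; 6 /d/ transparent; 7 /e/ → [+RTR]; 8 /ḍ/ is itself a trigger — this domain ends here.
From /ḍ/ at 8 rightward: 9 /i/ → [+RTR]; 10 /a/ → [+RTR]; 11 /e/ → [+RTR]; bound reached.
Targets with no active source: positions 1 2 stay [-emphatic].
[+RTR] positions on the surface: 4 5 7 8 9 10 11.

i a b ḍ~ e~ d e~ ḍ~ i~ a~ e~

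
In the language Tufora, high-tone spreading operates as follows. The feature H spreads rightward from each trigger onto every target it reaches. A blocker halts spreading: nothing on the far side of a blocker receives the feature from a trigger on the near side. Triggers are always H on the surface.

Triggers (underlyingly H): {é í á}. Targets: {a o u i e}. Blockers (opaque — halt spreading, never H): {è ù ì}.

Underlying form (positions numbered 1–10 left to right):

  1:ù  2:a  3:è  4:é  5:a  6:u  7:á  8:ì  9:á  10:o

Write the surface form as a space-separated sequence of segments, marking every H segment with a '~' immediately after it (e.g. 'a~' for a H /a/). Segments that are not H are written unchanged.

From /é/ at 4 rightward: 5 /a/ → H; 6 /u/ → H; 7 /á/ is itself a trigger — this domain ends here.
From /á/ at 7 rightward: 8 /ì/ blocks.
From /á/ at 9 rightward: 10 /o/ → H; word edge.
Target with no active source: position 2 stays [-high tone].
H positions on the surface: 4 5 6 7 9 10.

ù a è é~ a~ u~ á~ ì á~ o~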